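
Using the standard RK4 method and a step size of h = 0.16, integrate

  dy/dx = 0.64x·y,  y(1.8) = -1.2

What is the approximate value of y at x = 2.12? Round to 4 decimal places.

RK4: k1 = f(x_n, y_n); k2 = f(x_n + h/2, y_n + (h/2)·k1); k3 = f(x_n + h/2, y_n + (h/2)·k2); k4 = f(x_n + h, y_n + h·k3); y_{n+1} = y_n + (h/6)·(k1 + 2k2 + 2k3 + k4).
x=1.800000, y=-1.200000:
  k1 = f(1.800000, -1.200000) = -1.382400
  k2 = f(1.880000, -1.310592) = -1.576904
  k3 = f(1.880000, -1.326152) = -1.595626
  k4 = f(1.960000, -1.455300) = -1.825529
  y ← -1.200000 + (0.16/6)·(k1 + 2k2 + 2k3 + k4) = -1.454746
x=1.960000, y=-1.454746:
  k1 = f(1.960000, -1.454746) = -1.824834
  k2 = f(2.040000, -1.600733) = -2.089917
  k3 = f(2.040000, -1.621940) = -2.117605
  k4 = f(2.120000, -1.793563) = -2.433506
  y ← -1.454746 + (0.16/6)·(k1 + 2k2 + 2k3 + k4) = -1.792703
y(2.12) ≈ -1.7927

-1.7927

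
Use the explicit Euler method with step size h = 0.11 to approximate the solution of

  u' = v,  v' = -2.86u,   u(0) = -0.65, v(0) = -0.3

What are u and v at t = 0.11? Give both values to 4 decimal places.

Euler on (u,v): u_{n+1} = u_n + h·u', v_{n+1} = v_n + h·v'.
0.000000: (-0.650000, -0.300000); f=(-0.300000, 1.859000) → (-0.683000, -0.095510)
(u(0.11), v(0.11)) ≈ (-0.6830, -0.0955)

-0.6830, -0.0955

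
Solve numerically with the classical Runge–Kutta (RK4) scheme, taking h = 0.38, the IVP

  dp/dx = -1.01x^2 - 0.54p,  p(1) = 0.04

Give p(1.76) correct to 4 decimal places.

RK4: k1 = f(x_n, p_n); k2 = f(x_n + h/2, p_n + (h/2)·k1); k3 = f(x_n + h/2, p_n + (h/2)·k2); k4 = f(x_n + h, p_n + h·k3); p_{n+1} = p_n + (h/6)·(k1 + 2k2 + 2k3 + k4).
x=1.000000, p=0.040000:
  k1 = f(1.000000, 0.040000) = -1.031600
  k2 = f(1.190000, -0.156004) = -1.346019
  k3 = f(1.190000, -0.215744) = -1.313759
  k4 = f(1.380000, -0.459229) = -1.675461
  p ← 0.040000 + (0.38/6)·(k1 + 2k2 + 2k3 + k4) = -0.468352
x=1.380000, p=-0.468352:
  k1 = f(1.380000, -0.468352) = -1.670534
  k2 = f(1.570000, -0.785754) = -2.065242
  k3 = f(1.570000, -0.860748) = -2.024745
  k4 = f(1.760000, -1.237755) = -2.460188
  p ← -0.468352 + (0.38/6)·(k1 + 2k2 + 2k3 + k4) = -1.248030
p(1.76) ≈ -1.2480

-1.2480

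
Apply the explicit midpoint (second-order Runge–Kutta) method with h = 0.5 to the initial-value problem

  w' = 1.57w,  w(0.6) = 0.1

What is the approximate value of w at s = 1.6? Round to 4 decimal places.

Midpoint: k1 = f(s_n, w_n); k2 = f(s_n + h/2, w_n + (h/2)·k1); w_{n+1} = w_n + h·k2.
s=0.600000, w=0.100000:
  k1 = f(0.600000, 0.100000) = 0.157000
  k2 = f(0.850000, 0.139250) = 0.218623
  w ← 0.100000 + 0.5·0.218623 = 0.209311
s=1.100000, w=0.209311:
  k1 = f(1.100000, 0.209311) = 0.328619
  k2 = f(1.350000, 0.291466) = 0.457601
  w ← 0.209311 + 0.5·0.457601 = 0.438112
w(1.6) ≈ 0.4381

0.4381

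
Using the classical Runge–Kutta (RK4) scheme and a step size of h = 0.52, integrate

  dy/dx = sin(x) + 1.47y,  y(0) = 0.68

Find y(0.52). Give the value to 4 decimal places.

RK4: k1 = f(x_n, y_n); k2 = f(x_n + h/2, y_n + (h/2)·k1); k3 = f(x_n + h/2, y_n + (h/2)·k2); k4 = f(x_n + h, y_n + h·k3); y_{n+1} = y_n + (h/6)·(k1 + 2k2 + 2k3 + k4).
x=0.000000, y=0.680000:
  k1 = f(0.000000, 0.680000) = 0.999600
  k2 = f(0.260000, 0.939896) = 1.638728
  k3 = f(0.260000, 1.106069) = 1.883002
  k4 = f(0.520000, 1.659161) = 2.935847
  y ← 0.680000 + (0.52/6)·(k1 + 2k2 + 2k3 + k4) = 1.631505
y(0.52) ≈ 1.6315

1.6315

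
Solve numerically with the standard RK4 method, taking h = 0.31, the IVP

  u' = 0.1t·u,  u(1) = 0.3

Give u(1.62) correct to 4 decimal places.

RK4: k1 = f(t_n, u_n); k2 = f(t_n + h/2, u_n + (h/2)·k1); k3 = f(t_n + h/2, u_n + (h/2)·k2); k4 = f(t_n + h, u_n + h·k3); u_{n+1} = u_n + (h/6)·(k1 + 2k2 + 2k3 + k4).
t=1.000000, u=0.300000:
  k1 = f(1.000000, 0.300000) = 0.030000
  k2 = f(1.155000, 0.304650) = 0.035187
  k3 = f(1.155000, 0.305454) = 0.035280
  k4 = f(1.310000, 0.310937) = 0.040733
  u ← 0.300000 + (0.31/6)·(k1 + 2k2 + 2k3 + k4) = 0.310936
t=1.310000, u=0.310936:
  k1 = f(1.310000, 0.310936) = 0.040733
  k2 = f(1.465000, 0.317250) = 0.046477
  k3 = f(1.465000, 0.318140) = 0.046608
  k4 = f(1.620000, 0.325384) = 0.052712
  u ← 0.310936 + (0.31/6)·(k1 + 2k2 + 2k3 + k4) = 0.325383
u(1.62) ≈ 0.3254

0.3254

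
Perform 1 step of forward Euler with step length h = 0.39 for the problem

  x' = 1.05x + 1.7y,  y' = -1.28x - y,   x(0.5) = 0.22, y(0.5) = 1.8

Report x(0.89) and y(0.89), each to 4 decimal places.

Euler on (x,y): x_{n+1} = x_n + h·x', y_{n+1} = y_n + h·y'.
0.500000: (0.220000, 1.800000); f=(3.291000, -2.081600) → (1.503490, 0.988176)
(x(0.89), y(0.89)) ≈ (1.5035, 0.9882)

1.5035, 0.9882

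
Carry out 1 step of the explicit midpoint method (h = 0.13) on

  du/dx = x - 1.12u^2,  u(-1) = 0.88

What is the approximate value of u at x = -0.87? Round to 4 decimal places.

0.6747

Midpoint: k1 = f(x_n, u_n); k2 = f(x_n + h/2, u_n + (h/2)·k1); u_{n+1} = u_n + h·k2.
x=-1.000000, u=0.880000:
  k1 = f(-1.000000, 0.880000) = -1.867328
  k2 = f(-0.935000, 0.758624) = -1.579571
  u ← 0.880000 + 0.13·(-1.579571) = 0.674656
u(-0.87) ≈ 0.6747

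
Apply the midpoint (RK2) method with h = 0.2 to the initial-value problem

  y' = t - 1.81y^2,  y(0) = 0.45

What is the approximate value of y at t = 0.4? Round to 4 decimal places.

0.4108

Midpoint: k1 = f(t_n, y_n); k2 = f(t_n + h/2, y_n + (h/2)·k1); y_{n+1} = y_n + h·k2.
t=0.000000, y=0.450000:
  k1 = f(0.000000, 0.450000) = -0.366525
  k2 = f(0.100000, 0.413348) = -0.209250
  y ← 0.450000 + 0.2·(-0.209250) = 0.408150
t=0.200000, y=0.408150:
  k1 = f(0.200000, 0.408150) = -0.101522
  k2 = f(0.300000, 0.397998) = 0.013292
  y ← 0.408150 + 0.2·0.013292 = 0.410808
y(0.4) ≈ 0.4108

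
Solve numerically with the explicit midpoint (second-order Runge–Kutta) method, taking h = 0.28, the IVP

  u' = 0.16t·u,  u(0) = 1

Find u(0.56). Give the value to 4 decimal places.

1.0253

Midpoint: k1 = f(t_n, u_n); k2 = f(t_n + h/2, u_n + (h/2)·k1); u_{n+1} = u_n + h·k2.
t=0.000000, u=1.000000:
  k1 = f(0.000000, 1.000000) = 0.000000
  k2 = f(0.140000, 1.000000) = 0.022400
  u ← 1.000000 + 0.28·0.022400 = 1.006272
t=0.280000, u=1.006272:
  k1 = f(0.280000, 1.006272) = 0.045081
  k2 = f(0.420000, 1.012583) = 0.068046
  u ← 1.006272 + 0.28·0.068046 = 1.025325
u(0.56) ≈ 1.0253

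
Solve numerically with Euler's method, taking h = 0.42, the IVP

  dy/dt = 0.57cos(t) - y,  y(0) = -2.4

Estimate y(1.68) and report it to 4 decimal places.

Euler: y_{n+1} = y_n + h·f(t_n, y_n).
t=0.000000, y=-2.400000: f=2.970000 → y ← -2.400000 + 0.42·2.970000 = -1.152600
t=0.420000, y=-1.152600: f=1.673061 → y ← -1.152600 + 0.42·1.673061 = -0.449915
t=0.840000, y=-0.449915: f=0.830368 → y ← -0.449915 + 0.42·0.830368 = -0.101160
t=1.260000, y=-0.101160: f=0.275475 → y ← -0.101160 + 0.42·0.275475 = 0.014540
y(1.68) ≈ 0.0145

0.0145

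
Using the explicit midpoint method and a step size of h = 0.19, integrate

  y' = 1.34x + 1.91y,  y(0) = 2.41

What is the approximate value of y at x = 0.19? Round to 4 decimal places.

Midpoint: k1 = f(x_n, y_n); k2 = f(x_n + h/2, y_n + (h/2)·k1); y_{n+1} = y_n + h·k2.
x=0.000000, y=2.410000:
  k1 = f(0.000000, 2.410000) = 4.603100
  k2 = f(0.095000, 2.847295) = 5.565632
  y ← 2.410000 + 0.19·5.565632 = 3.467470
y(0.19) ≈ 3.4675

3.4675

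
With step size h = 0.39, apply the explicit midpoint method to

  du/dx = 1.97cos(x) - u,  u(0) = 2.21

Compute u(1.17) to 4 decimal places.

Midpoint: k1 = f(x_n, u_n); k2 = f(x_n + h/2, u_n + (h/2)·k1); u_{n+1} = u_n + h·k2.
x=0.000000, u=2.210000:
  k1 = f(0.000000, 2.210000) = -0.240000
  k2 = f(0.195000, 2.163200) = -0.230536
  u ← 2.210000 + 0.39·(-0.230536) = 2.120091
x=0.390000, u=2.120091:
  k1 = f(0.390000, 2.120091) = -0.298020
  k2 = f(0.585000, 2.061977) = -0.419564
  u ← 2.120091 + 0.39·(-0.419564) = 1.956461
x=0.780000, u=1.956461:
  k1 = f(0.780000, 1.956461) = -0.555961
  k2 = f(0.975000, 1.848048) = -0.742547
  u ← 1.956461 + 0.39·(-0.742547) = 1.666867
u(1.17) ≈ 1.6669

1.6669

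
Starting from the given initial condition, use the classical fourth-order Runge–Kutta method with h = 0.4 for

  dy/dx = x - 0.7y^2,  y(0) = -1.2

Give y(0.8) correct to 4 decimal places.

RK4: k1 = f(x_n, y_n); k2 = f(x_n + h/2, y_n + (h/2)·k1); k3 = f(x_n + h/2, y_n + (h/2)·k2); k4 = f(x_n + h, y_n + h·k3); y_{n+1} = y_n + (h/6)·(k1 + 2k2 + 2k3 + k4).
x=0.000000, y=-1.200000:
  k1 = f(0.000000, -1.200000) = -1.008000
  k2 = f(0.200000, -1.401600) = -1.175138
  k3 = f(0.200000, -1.435028) = -1.241513
  k4 = f(0.400000, -1.696605) = -1.614928
  y ← -1.200000 + (0.4/6)·(k1 + 2k2 + 2k3 + k4) = -1.697082
x=0.400000, y=-1.697082:
  k1 = f(0.400000, -1.697082) = -1.616061
  k2 = f(0.600000, -2.020294) = -2.257112
  k3 = f(0.600000, -2.148504) = -2.631250
  k4 = f(0.800000, -2.749582) = -4.492140
  y ← -1.697082 + (0.4/6)·(k1 + 2k2 + 2k3 + k4) = -2.756077
y(0.8) ≈ -2.7561

-2.7561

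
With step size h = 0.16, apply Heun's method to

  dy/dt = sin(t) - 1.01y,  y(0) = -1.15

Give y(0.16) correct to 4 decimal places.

-0.9664

Heun: k1 = f(t_n, y_n); k2 = f(t_n + h, y_n + h·k1); y_{n+1} = y_n + (h/2)·(k1 + k2).
t=0.000000, y=-1.150000:
  k1 = f(0.000000, -1.150000) = 1.161500
  k2 = f(0.160000, -0.964160) = 1.133120
  y ← -1.150000 + (0.16/2)·(1.161500 + 1.133120) = -0.966430
y(0.16) ≈ -0.9664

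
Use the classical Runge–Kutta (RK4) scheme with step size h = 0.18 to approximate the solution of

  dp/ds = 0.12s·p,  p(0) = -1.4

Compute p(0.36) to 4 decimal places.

-1.4109

RK4: k1 = f(s_n, p_n); k2 = f(s_n + h/2, p_n + (h/2)·k1); k3 = f(s_n + h/2, p_n + (h/2)·k2); k4 = f(s_n + h, p_n + h·k3); p_{n+1} = p_n + (h/6)·(k1 + 2k2 + 2k3 + k4).
s=0.000000, p=-1.400000:
  k1 = f(0.000000, -1.400000) = 0.000000
  k2 = f(0.090000, -1.400000) = -0.015120
  k3 = f(0.090000, -1.401361) = -0.015135
  k4 = f(0.180000, -1.402724) = -0.030299
  p ← -1.400000 + (0.18/6)·(k1 + 2k2 + 2k3 + k4) = -1.402724
s=0.180000, p=-1.402724:
  k1 = f(0.180000, -1.402724) = -0.030299
  k2 = f(0.270000, -1.405451) = -0.045537
  k3 = f(0.270000, -1.406823) = -0.045581
  k4 = f(0.360000, -1.410929) = -0.060952
  p ← -1.402724 + (0.18/6)·(k1 + 2k2 + 2k3 + k4) = -1.410929
p(0.36) ≈ -1.4109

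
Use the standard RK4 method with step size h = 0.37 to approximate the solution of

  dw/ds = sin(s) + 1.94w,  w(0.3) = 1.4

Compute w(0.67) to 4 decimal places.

RK4: k1 = f(s_n, w_n); k2 = f(s_n + h/2, w_n + (h/2)·k1); k3 = f(s_n + h/2, w_n + (h/2)·k2); k4 = f(s_n + h, w_n + h·k3); w_{n+1} = w_n + (h/6)·(k1 + 2k2 + 2k3 + k4).
s=0.300000, w=1.400000:
  k1 = f(0.300000, 1.400000) = 3.011520
  k2 = f(0.485000, 1.957131) = 4.263043
  k3 = f(0.485000, 2.188663) = 4.712214
  k4 = f(0.670000, 3.143519) = 6.719414
  w ← 1.400000 + (0.37/6)·(k1 + 2k2 + 2k3 + k4) = 3.107023
w(0.67) ≈ 3.1070

3.1070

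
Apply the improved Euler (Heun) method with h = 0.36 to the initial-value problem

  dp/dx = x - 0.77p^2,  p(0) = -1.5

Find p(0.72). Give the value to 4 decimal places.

Heun: k1 = f(x_n, p_n); k2 = f(x_n + h, p_n + h·k1); p_{n+1} = p_n + (h/2)·(k1 + k2).
x=0.000000, p=-1.500000:
  k1 = f(0.000000, -1.500000) = -1.732500
  k2 = f(0.360000, -2.123700) = -3.112778
  p ← -1.500000 + (0.36/2)·(-1.732500 + (-3.112778)) = -2.372150
x=0.360000, p=-2.372150:
  k1 = f(0.360000, -2.372150) = -3.972864
  k2 = f(0.720000, -3.802381) = -10.412739
  p ← -2.372150 + (0.36/2)·(-3.972864 + (-10.412739)) = -4.961559
p(0.72) ≈ -4.9616

-4.9616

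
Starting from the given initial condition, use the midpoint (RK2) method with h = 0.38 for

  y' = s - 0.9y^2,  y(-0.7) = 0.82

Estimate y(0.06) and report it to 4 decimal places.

0.4079

Midpoint: k1 = f(s_n, y_n); k2 = f(s_n + h/2, y_n + (h/2)·k1); y_{n+1} = y_n + h·k2.
s=-0.700000, y=0.820000:
  k1 = f(-0.700000, 0.820000) = -1.305160
  k2 = f(-0.510000, 0.572020) = -0.804486
  y ← 0.820000 + 0.38·(-0.804486) = 0.514295
s=-0.320000, y=0.514295:
  k1 = f(-0.320000, 0.514295) = -0.558050
  k2 = f(-0.130000, 0.408266) = -0.280013
  y ← 0.514295 + 0.38·(-0.280013) = 0.407890
y(0.06) ≈ 0.4079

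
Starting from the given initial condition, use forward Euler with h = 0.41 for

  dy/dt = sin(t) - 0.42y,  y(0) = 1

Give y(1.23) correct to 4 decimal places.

Euler: y_{n+1} = y_n + h·f(t_n, y_n).
t=0.000000, y=1.000000: f=-0.420000 → y ← 1.000000 + 0.41·(-0.420000) = 0.827800
t=0.410000, y=0.827800: f=0.050933 → y ← 0.827800 + 0.41·0.050933 = 0.848683
t=0.820000, y=0.848683: f=0.374699 → y ← 0.848683 + 0.41·0.374699 = 1.002309
y(1.23) ≈ 1.0023

1.0023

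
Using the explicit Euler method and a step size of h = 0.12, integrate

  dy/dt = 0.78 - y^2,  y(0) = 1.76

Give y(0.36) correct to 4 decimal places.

1.1990

Euler: y_{n+1} = y_n + h·f(t_n, y_n).
t=0.000000, y=1.760000: f=-2.317600 → y ← 1.760000 + 0.12·(-2.317600) = 1.481888
t=0.120000, y=1.481888: f=-1.415992 → y ← 1.481888 + 0.12·(-1.415992) = 1.311969
t=0.240000, y=1.311969: f=-0.941263 → y ← 1.311969 + 0.12·(-0.941263) = 1.199017
y(0.36) ≈ 1.1990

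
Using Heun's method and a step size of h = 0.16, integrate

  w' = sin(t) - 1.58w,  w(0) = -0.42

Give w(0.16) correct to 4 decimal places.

Heun: k1 = f(t_n, w_n); k2 = f(t_n + h, w_n + h·k1); w_{n+1} = w_n + (h/2)·(k1 + k2).
t=0.000000, w=-0.420000:
  k1 = f(0.000000, -0.420000) = 0.663600
  k2 = f(0.160000, -0.313824) = 0.655160
  w ← -0.420000 + (0.16/2)·(0.663600 + 0.655160) = -0.314499
w(0.16) ≈ -0.3145

-0.3145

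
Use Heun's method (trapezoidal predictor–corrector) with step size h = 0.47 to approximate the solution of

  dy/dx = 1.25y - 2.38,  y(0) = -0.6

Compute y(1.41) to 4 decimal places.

-11.7491

Heun: k1 = f(x_n, y_n); k2 = f(x_n + h, y_n + h·k1); y_{n+1} = y_n + (h/2)·(k1 + k2).
x=0.000000, y=-0.600000:
  k1 = f(0.000000, -0.600000) = -3.130000
  k2 = f(0.470000, -2.071100) = -4.968875
  y ← -0.600000 + (0.47/2)·(-3.130000 + (-4.968875)) = -2.503236
x=0.470000, y=-2.503236:
  k1 = f(0.470000, -2.503236) = -5.509045
  k2 = f(0.940000, -5.092487) = -8.745608
  y ← -2.503236 + (0.47/2)·(-5.509045 + (-8.745608)) = -5.853079
x=0.940000, y=-5.853079:
  k1 = f(0.940000, -5.853079) = -9.696349
  k2 = f(1.410000, -10.410363) = -15.392954
  y ← -5.853079 + (0.47/2)·(-9.696349 + (-15.392954)) = -11.749065
y(1.41) ≈ -11.7491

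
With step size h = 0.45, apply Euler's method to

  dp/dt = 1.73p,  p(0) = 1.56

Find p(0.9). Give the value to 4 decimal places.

4.9344

Euler: p_{n+1} = p_n + h·f(t_n, p_n).
t=0.000000, p=1.560000: f=2.698800 → p ← 1.560000 + 0.45·2.698800 = 2.774460
t=0.450000, p=2.774460: f=4.799816 → p ← 2.774460 + 0.45·4.799816 = 4.934377
p(0.9) ≈ 4.9344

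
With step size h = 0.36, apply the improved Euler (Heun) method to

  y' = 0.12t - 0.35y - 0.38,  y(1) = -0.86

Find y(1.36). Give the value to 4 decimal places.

-0.8384

Heun: k1 = f(t_n, y_n); k2 = f(t_n + h, y_n + h·k1); y_{n+1} = y_n + (h/2)·(k1 + k2).
t=1.000000, y=-0.860000:
  k1 = f(1.000000, -0.860000) = 0.041000
  k2 = f(1.360000, -0.845240) = 0.079034
  y ← -0.860000 + (0.36/2)·(0.041000 + 0.079034) = -0.838394
y(1.36) ≈ -0.8384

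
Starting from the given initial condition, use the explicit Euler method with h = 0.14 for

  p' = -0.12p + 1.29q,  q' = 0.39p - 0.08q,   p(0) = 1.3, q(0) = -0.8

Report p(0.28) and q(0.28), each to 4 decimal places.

Euler on (p,q): p_{n+1} = p_n + h·p', q_{n+1} = q_n + h·q'.
0.000000: (1.300000, -0.800000); f=(-1.188000, 0.571000) → (1.133680, -0.720060)
0.140000: (1.133680, -0.720060); f=(-1.064919, 0.499740) → (0.984591, -0.650096)
(p(0.28), q(0.28)) ≈ (0.9846, -0.6501)

0.9846, -0.6501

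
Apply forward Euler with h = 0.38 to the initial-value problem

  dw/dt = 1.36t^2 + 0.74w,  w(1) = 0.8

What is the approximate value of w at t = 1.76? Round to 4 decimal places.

Euler: w_{n+1} = w_n + h·f(t_n, w_n).
t=1.000000, w=0.800000: f=1.952000 → w ← 0.800000 + 0.38·1.952000 = 1.541760
t=1.380000, w=1.541760: f=3.730886 → w ← 1.541760 + 0.38·3.730886 = 2.959497
w(1.76) ≈ 2.9595

2.9595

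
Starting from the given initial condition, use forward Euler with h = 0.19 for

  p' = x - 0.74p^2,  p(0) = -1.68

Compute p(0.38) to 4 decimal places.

-2.6472

Euler: p_{n+1} = p_n + h·f(x_n, p_n).
x=0.000000, p=-1.680000: f=-2.088576 → p ← -1.680000 + 0.19·(-2.088576) = -2.076829
x=0.190000, p=-2.076829: f=-3.001783 → p ← -2.076829 + 0.19·(-3.001783) = -2.647168
p(0.38) ≈ -2.6472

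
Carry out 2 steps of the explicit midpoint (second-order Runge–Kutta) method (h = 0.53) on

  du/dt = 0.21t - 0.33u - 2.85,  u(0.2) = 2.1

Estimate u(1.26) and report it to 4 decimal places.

-0.9082

Midpoint: k1 = f(t_n, u_n); k2 = f(t_n + h/2, u_n + (h/2)·k1); u_{n+1} = u_n + h·k2.
t=0.200000, u=2.100000:
  k1 = f(0.200000, 2.100000) = -3.501000
  k2 = f(0.465000, 1.172235) = -3.139188
  u ← 2.100000 + 0.53·(-3.139188) = 0.436231
t=0.730000, u=0.436231:
  k1 = f(0.730000, 0.436231) = -2.840656
  k2 = f(0.995000, -0.316543) = -2.536591
  u ← 0.436231 + 0.53·(-2.536591) = -0.908162
u(1.26) ≈ -0.9082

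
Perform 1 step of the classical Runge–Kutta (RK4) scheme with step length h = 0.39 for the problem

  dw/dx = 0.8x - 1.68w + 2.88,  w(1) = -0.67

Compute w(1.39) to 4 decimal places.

0.7521

RK4: k1 = f(x_n, w_n); k2 = f(x_n + h/2, w_n + (h/2)·k1); k3 = f(x_n + h/2, w_n + (h/2)·k2); k4 = f(x_n + h, w_n + h·k3); w_{n+1} = w_n + (h/6)·(k1 + 2k2 + 2k3 + k4).
x=1.000000, w=-0.670000:
  k1 = f(1.000000, -0.670000) = 4.805600
  k2 = f(1.195000, 0.267092) = 3.387285
  k3 = f(1.195000, -0.009479) = 3.851925
  k4 = f(1.390000, 0.832251) = 2.593819
  w ← -0.670000 + (0.39/6)·(k1 + 2k2 + 2k3 + k4) = 0.752060
w(1.39) ≈ 0.7521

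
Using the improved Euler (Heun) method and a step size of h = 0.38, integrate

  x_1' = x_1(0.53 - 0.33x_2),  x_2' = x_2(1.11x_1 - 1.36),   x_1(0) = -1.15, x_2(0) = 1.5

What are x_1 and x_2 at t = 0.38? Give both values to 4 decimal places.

Heun on (x_1,x_2): k1 = f(t_n, state_n); k2 = f(t_n + h, state_n + h·k1); state_{n+1} = state_n + (h/2)·(k1 + k2).
0.000000: (-1.150000, 1.500000)
  k1 = (-0.040250, -3.954750)
  predictor → (-1.165295, -0.002805)
  k2 = (-0.618685, 0.007443)
  → (-1.275198, 0.750012)
(x_1(0.38), x_2(0.38)) ≈ (-1.2752, 0.7500)

-1.2752, 0.7500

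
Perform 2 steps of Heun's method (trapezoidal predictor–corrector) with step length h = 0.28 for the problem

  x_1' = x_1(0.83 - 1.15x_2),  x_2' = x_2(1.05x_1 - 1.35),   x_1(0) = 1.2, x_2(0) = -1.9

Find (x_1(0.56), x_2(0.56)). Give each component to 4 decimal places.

6.8147, -4.1802

Heun on (x_1,x_2): k1 = f(x_n, state_n); k2 = f(x_n + h, state_n + h·k1); state_{n+1} = state_n + (h/2)·(k1 + k2).
0.000000: (1.200000, -1.900000)
  k1 = (3.618000, 0.171000)
  predictor → (2.213040, -1.852120)
  k2 = (6.550461, -1.803394)
  → (2.623585, -2.128535)
0.280000: (2.623585, -2.128535)
  k1 = (8.599626, -2.990089)
  predictor → (5.031480, -2.965760)
  k2 = (21.336616, -11.664495)
  → (6.814658, -4.180177)
(x_1(0.56), x_2(0.56)) ≈ (6.8147, -4.1802)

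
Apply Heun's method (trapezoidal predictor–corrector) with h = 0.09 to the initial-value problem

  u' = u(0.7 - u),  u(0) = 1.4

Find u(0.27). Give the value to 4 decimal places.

1.1950

Heun: k1 = f(x_n, u_n); k2 = f(x_n + h, u_n + h·k1); u_{n+1} = u_n + (h/2)·(k1 + k2).
x=0.000000, u=1.400000:
  k1 = f(0.000000, 1.400000) = -0.980000
  k2 = f(0.090000, 1.311800) = -0.802559
  u ← 1.400000 + (0.09/2)·(-0.980000 + (-0.802559)) = 1.319785
x=0.090000, u=1.319785:
  k1 = f(0.090000, 1.319785) = -0.817983
  k2 = f(0.180000, 1.246166) = -0.680614
  u ← 1.319785 + (0.09/2)·(-0.817983 + (-0.680614)) = 1.252348
x=0.180000, u=1.252348:
  k1 = f(0.180000, 1.252348) = -0.691732
  k2 = f(0.270000, 1.190092) = -0.583255
  u ← 1.252348 + (0.09/2)·(-0.691732 + (-0.583255)) = 1.194974
u(0.27) ≈ 1.1950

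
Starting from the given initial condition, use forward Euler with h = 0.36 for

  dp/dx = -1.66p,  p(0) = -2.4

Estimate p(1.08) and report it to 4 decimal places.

-0.1564

Euler: p_{n+1} = p_n + h·f(x_n, p_n).
x=0.000000, p=-2.400000: f=3.984000 → p ← -2.400000 + 0.36·3.984000 = -0.965760
x=0.360000, p=-0.965760: f=1.603162 → p ← -0.965760 + 0.36·1.603162 = -0.388622
x=0.720000, p=-0.388622: f=0.645112 → p ← -0.388622 + 0.36·0.645112 = -0.156381
p(1.08) ≈ -0.1564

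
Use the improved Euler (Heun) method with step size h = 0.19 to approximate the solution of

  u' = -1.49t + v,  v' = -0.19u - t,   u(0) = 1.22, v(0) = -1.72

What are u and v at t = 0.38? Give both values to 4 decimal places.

Heun on (u,v): k1 = f(t_n, state_n); k2 = f(t_n + h, state_n + h·k1); state_{n+1} = state_n + (h/2)·(k1 + k2).
0.000000: (1.220000, -1.720000)
  k1 = (-1.720000, -0.231800)
  predictor → (0.893200, -1.764042)
  k2 = (-2.047142, -0.359708)
  → (0.862122, -1.776193)
0.190000: (0.862122, -1.776193)
  k1 = (-2.059293, -0.353803)
  predictor → (0.470856, -1.843416)
  k2 = (-2.409616, -0.469463)
  → (0.437575, -1.854404)
(u(0.38), v(0.38)) ≈ (0.4376, -1.8544)

0.4376, -1.8544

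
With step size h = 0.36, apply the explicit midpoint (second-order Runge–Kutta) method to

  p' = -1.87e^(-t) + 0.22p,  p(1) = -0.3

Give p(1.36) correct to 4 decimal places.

-0.5414

Midpoint: k1 = f(t_n, p_n); k2 = f(t_n + h/2, p_n + (h/2)·k1); p_{n+1} = p_n + h·k2.
t=1.000000, p=-0.300000:
  k1 = f(1.000000, -0.300000) = -0.753935
  k2 = f(1.180000, -0.435708) = -0.670467
  p ← -0.300000 + 0.36·(-0.670467) = -0.541368
p(1.36) ≈ -0.5414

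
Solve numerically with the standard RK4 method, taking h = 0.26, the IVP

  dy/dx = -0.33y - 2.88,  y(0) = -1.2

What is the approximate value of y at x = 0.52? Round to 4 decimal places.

RK4: k1 = f(x_n, y_n); k2 = f(x_n + h/2, y_n + (h/2)·k1); k3 = f(x_n + h/2, y_n + (h/2)·k2); k4 = f(x_n + h, y_n + h·k3); y_{n+1} = y_n + (h/6)·(k1 + 2k2 + 2k3 + k4).
x=0.000000, y=-1.200000:
  k1 = f(0.000000, -1.200000) = -2.484000
  k2 = f(0.130000, -1.522920) = -2.377436
  k3 = f(0.130000, -1.509067) = -2.382008
  k4 = f(0.260000, -1.819322) = -2.279624
  y ← -1.200000 + (0.26/6)·(k1 + 2k2 + 2k3 + k4) = -1.818909
x=0.260000, y=-1.818909:
  k1 = f(0.260000, -1.818909) = -2.279760
  k2 = f(0.390000, -2.115278) = -2.181958
  k3 = f(0.390000, -2.102563) = -2.186154
  k4 = f(0.520000, -2.387309) = -2.092188
  y ← -1.818909 + (0.26/6)·(k1 + 2k2 + 2k3 + k4) = -2.386930
y(0.52) ≈ -2.3869

-2.3869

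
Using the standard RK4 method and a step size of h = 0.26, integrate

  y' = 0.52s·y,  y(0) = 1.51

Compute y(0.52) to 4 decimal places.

RK4: k1 = f(s_n, y_n); k2 = f(s_n + h/2, y_n + (h/2)·k1); k3 = f(s_n + h/2, y_n + (h/2)·k2); k4 = f(s_n + h, y_n + h·k3); y_{n+1} = y_n + (h/6)·(k1 + 2k2 + 2k3 + k4).
s=0.000000, y=1.510000:
  k1 = f(0.000000, 1.510000) = 0.000000
  k2 = f(0.130000, 1.510000) = 0.102076
  k3 = f(0.130000, 1.523270) = 0.102973
  k4 = f(0.260000, 1.536773) = 0.207772
  y ← 1.510000 + (0.26/6)·(k1 + 2k2 + 2k3 + k4) = 1.536774
s=0.260000, y=1.536774:
  k1 = f(0.260000, 1.536774) = 0.207772
  k2 = f(0.390000, 1.563785) = 0.317136
  k3 = f(0.390000, 1.578002) = 0.320019
  k4 = f(0.520000, 1.619979) = 0.438042
  y ← 1.536774 + (0.26/6)·(k1 + 2k2 + 2k3 + k4) = 1.619980
y(0.52) ≈ 1.6200

1.6200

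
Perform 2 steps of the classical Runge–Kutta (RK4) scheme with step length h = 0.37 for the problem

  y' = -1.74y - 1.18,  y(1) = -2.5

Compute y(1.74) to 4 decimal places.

RK4: k1 = f(t_n, y_n); k2 = f(t_n + h/2, y_n + (h/2)·k1); k3 = f(t_n + h/2, y_n + (h/2)·k2); k4 = f(t_n + h, y_n + h·k3); y_{n+1} = y_n + (h/6)·(k1 + 2k2 + 2k3 + k4).
t=1.000000, y=-2.500000:
  k1 = f(1.000000, -2.500000) = 3.170000
  k2 = f(1.185000, -1.913550) = 2.149577
  k3 = f(1.185000, -2.102328) = 2.478051
  k4 = f(1.370000, -1.583121) = 1.574631
  y ← -2.500000 + (0.37/6)·(k1 + 2k2 + 2k3 + k4) = -1.636674
t=1.370000, y=-1.636674:
  k1 = f(1.370000, -1.636674) = 1.667812
  k2 = f(1.555000, -1.328128) = 1.130943
  k3 = f(1.555000, -1.427449) = 1.303761
  k4 = f(1.740000, -1.154282) = 0.828451
  y ← -1.636674 + (0.37/6)·(k1 + 2k2 + 2k3 + k4) = -1.182457
y(1.74) ≈ -1.1825

-1.1825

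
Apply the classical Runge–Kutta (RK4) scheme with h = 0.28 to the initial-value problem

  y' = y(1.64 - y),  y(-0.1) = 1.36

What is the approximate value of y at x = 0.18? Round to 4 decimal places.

1.4512

RK4: k1 = f(x_n, y_n); k2 = f(x_n + h/2, y_n + (h/2)·k1); k3 = f(x_n + h/2, y_n + (h/2)·k2); k4 = f(x_n + h, y_n + h·k3); y_{n+1} = y_n + (h/6)·(k1 + 2k2 + 2k3 + k4).
x=-0.100000, y=1.360000:
  k1 = f(-0.100000, 1.360000) = 0.380800
  k2 = f(0.040000, 1.413312) = 0.320381
  k3 = f(0.040000, 1.404853) = 0.330347
  k4 = f(0.180000, 1.452497) = 0.272347
  y ← 1.360000 + (0.28/6)·(k1 + 2k2 + 2k3 + k4) = 1.451215
y(0.18) ≈ 1.4512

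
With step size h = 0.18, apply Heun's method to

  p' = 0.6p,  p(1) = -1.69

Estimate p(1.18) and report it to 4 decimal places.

-1.8824

Heun: k1 = f(t_n, p_n); k2 = f(t_n + h, p_n + h·k1); p_{n+1} = p_n + (h/2)·(k1 + k2).
t=1.000000, p=-1.690000:
  k1 = f(1.000000, -1.690000) = -1.014000
  k2 = f(1.180000, -1.872520) = -1.123512
  p ← -1.690000 + (0.18/2)·(-1.014000 + (-1.123512)) = -1.882376
p(1.18) ≈ -1.8824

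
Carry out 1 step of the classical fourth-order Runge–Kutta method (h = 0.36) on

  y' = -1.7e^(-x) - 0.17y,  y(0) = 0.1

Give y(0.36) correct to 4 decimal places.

-0.4036

RK4: k1 = f(x_n, y_n); k2 = f(x_n + h/2, y_n + (h/2)·k1); k3 = f(x_n + h/2, y_n + (h/2)·k2); k4 = f(x_n + h, y_n + h·k3); y_{n+1} = y_n + (h/6)·(k1 + 2k2 + 2k3 + k4).
x=0.000000, y=0.100000:
  k1 = f(0.000000, 0.100000) = -1.717000
  k2 = f(0.180000, -0.209060) = -1.384419
  k3 = f(0.180000, -0.149195) = -1.394596
  k4 = f(0.360000, -0.402055) = -1.117700
  y ← 0.100000 + (0.36/6)·(k1 + 2k2 + 2k3 + k4) = -0.403564
y(0.36) ≈ -0.4036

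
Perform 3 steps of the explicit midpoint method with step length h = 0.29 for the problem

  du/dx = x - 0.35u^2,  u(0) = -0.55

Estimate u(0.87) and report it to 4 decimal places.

Midpoint: k1 = f(x_n, u_n); k2 = f(x_n + h/2, u_n + (h/2)·k1); u_{n+1} = u_n + h·k2.
x=0.000000, u=-0.550000:
  k1 = f(0.000000, -0.550000) = -0.105875
  k2 = f(0.145000, -0.565352) = 0.033132
  u ← -0.550000 + 0.29·0.033132 = -0.540392
x=0.290000, u=-0.540392:
  k1 = f(0.290000, -0.540392) = 0.187792
  k2 = f(0.435000, -0.513162) = 0.342833
  u ← -0.540392 + 0.29·0.342833 = -0.440970
x=0.580000, u=-0.440970:
  k1 = f(0.580000, -0.440970) = 0.511941
  k2 = f(0.725000, -0.366739) = 0.677926
  u ← -0.440970 + 0.29·0.677926 = -0.244372
u(0.87) ≈ -0.2444

-0.2444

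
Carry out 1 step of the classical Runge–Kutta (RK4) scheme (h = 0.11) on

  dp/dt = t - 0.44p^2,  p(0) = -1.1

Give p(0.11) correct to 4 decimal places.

RK4: k1 = f(t_n, p_n); k2 = f(t_n + h/2, p_n + (h/2)·k1); k3 = f(t_n + h/2, p_n + (h/2)·k2); k4 = f(t_n + h, p_n + h·k3); p_{n+1} = p_n + (h/6)·(k1 + 2k2 + 2k3 + k4).
t=0.000000, p=-1.100000:
  k1 = f(0.000000, -1.100000) = -0.532400
  k2 = f(0.055000, -1.129282) = -0.506122
  k3 = f(0.055000, -1.127837) = -0.504687
  k4 = f(0.110000, -1.155516) = -0.477495
  p ← -1.100000 + (0.11/6)·(k1 + 2k2 + 2k3 + k4) = -1.155578
p(0.11) ≈ -1.1556

-1.1556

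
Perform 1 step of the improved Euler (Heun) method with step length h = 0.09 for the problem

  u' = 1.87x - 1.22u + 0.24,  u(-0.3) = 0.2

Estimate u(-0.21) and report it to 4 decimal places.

0.1595

Heun: k1 = f(x_n, u_n); k2 = f(x_n + h, u_n + h·k1); u_{n+1} = u_n + (h/2)·(k1 + k2).
x=-0.300000, u=0.200000:
  k1 = f(-0.300000, 0.200000) = -0.565000
  k2 = f(-0.210000, 0.149150) = -0.334663
  u ← 0.200000 + (0.09/2)·(-0.565000 + (-0.334663)) = 0.159515
u(-0.21) ≈ 0.1595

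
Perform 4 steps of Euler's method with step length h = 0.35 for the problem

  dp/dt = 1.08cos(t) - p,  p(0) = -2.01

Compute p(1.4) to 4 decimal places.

0.2710

Euler: p_{n+1} = p_n + h·f(t_n, p_n).
t=0.000000, p=-2.010000: f=3.090000 → p ← -2.010000 + 0.35·3.090000 = -0.928500
t=0.350000, p=-0.928500: f=1.943023 → p ← -0.928500 + 0.35·1.943023 = -0.248442
t=0.700000, p=-0.248442: f=1.074472 → p ← -0.248442 + 0.35·1.074472 = 0.127623
t=1.050000, p=0.127623: f=0.409754 → p ← 0.127623 + 0.35·0.409754 = 0.271037
p(1.4) ≈ 0.2710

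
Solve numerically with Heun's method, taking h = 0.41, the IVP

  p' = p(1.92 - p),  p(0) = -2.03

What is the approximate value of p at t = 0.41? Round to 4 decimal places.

Heun: k1 = f(t_n, p_n); k2 = f(t_n + h, p_n + h·k1); p_{n+1} = p_n + (h/2)·(k1 + k2).
t=0.000000, p=-2.030000:
  k1 = f(0.000000, -2.030000) = -8.018500
  k2 = f(0.410000, -5.317585) = -38.486473
  p ← -2.030000 + (0.41/2)·(-8.018500 + (-38.486473)) = -11.563520
p(0.41) ≈ -11.5635

-11.5635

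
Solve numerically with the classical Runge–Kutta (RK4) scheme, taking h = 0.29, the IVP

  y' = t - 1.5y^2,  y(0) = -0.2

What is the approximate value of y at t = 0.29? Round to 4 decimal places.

-0.1745

RK4: k1 = f(t_n, y_n); k2 = f(t_n + h/2, y_n + (h/2)·k1); k3 = f(t_n + h/2, y_n + (h/2)·k2); k4 = f(t_n + h, y_n + h·k3); y_{n+1} = y_n + (h/6)·(k1 + 2k2 + 2k3 + k4).
t=0.000000, y=-0.200000:
  k1 = f(0.000000, -0.200000) = -0.060000
  k2 = f(0.145000, -0.208700) = 0.079666
  k3 = f(0.145000, -0.188448) = 0.091731
  k4 = f(0.290000, -0.173398) = 0.244900
  y ← -0.200000 + (0.29/6)·(k1 + 2k2 + 2k3 + k4) = -0.174495
y(0.29) ≈ -0.1745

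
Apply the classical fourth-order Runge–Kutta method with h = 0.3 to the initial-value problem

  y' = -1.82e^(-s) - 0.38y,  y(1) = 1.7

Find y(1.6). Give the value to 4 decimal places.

RK4: k1 = f(s_n, y_n); k2 = f(s_n + h/2, y_n + (h/2)·k1); k3 = f(s_n + h/2, y_n + (h/2)·k2); k4 = f(s_n + h, y_n + h·k3); y_{n+1} = y_n + (h/6)·(k1 + 2k2 + 2k3 + k4).
s=1.000000, y=1.700000:
  k1 = f(1.000000, 1.700000) = -1.315541
  k2 = f(1.150000, 1.502669) = -1.147293
  k3 = f(1.150000, 1.527906) = -1.156883
  k4 = f(1.300000, 1.352935) = -1.010123
  y ← 1.700000 + (0.3/6)·(k1 + 2k2 + 2k3 + k4) = 1.353299
s=1.300000, y=1.353299:
  k1 = f(1.300000, 1.353299) = -1.010262
  k2 = f(1.450000, 1.201760) = -0.883587
  k3 = f(1.450000, 1.220761) = -0.890807
  k4 = f(1.600000, 1.086057) = -0.780153
  y ← 1.353299 + (0.3/6)·(k1 + 2k2 + 2k3 + k4) = 1.086339
y(1.6) ≈ 1.0863

1.0863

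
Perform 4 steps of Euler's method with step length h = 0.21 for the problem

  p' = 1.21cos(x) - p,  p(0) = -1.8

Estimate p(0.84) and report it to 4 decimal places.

Euler: p_{n+1} = p_n + h·f(x_n, p_n).
x=0.000000, p=-1.800000: f=3.010000 → p ← -1.800000 + 0.21·3.010000 = -1.167900
x=0.210000, p=-1.167900: f=2.351317 → p ← -1.167900 + 0.21·2.351317 = -0.674123
x=0.420000, p=-0.674123: f=1.778961 → p ← -0.674123 + 0.21·1.778961 = -0.300542
x=0.630000, p=-0.300542: f=1.278255 → p ← -0.300542 + 0.21·1.278255 = -0.032108
p(0.84) ≈ -0.0321

-0.0321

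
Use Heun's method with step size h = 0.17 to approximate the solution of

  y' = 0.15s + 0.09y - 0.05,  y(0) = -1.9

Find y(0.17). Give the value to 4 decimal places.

Heun: k1 = f(s_n, y_n); k2 = f(s_n + h, y_n + h·k1); y_{n+1} = y_n + (h/2)·(k1 + k2).
s=0.000000, y=-1.900000:
  k1 = f(0.000000, -1.900000) = -0.221000
  k2 = f(0.170000, -1.937570) = -0.198881
  y ← -1.900000 + (0.17/2)·(-0.221000 + (-0.198881)) = -1.935690
y(0.17) ≈ -1.9357

-1.9357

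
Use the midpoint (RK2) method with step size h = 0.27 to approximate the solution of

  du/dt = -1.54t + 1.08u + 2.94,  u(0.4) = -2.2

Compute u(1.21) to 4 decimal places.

-2.9260

Midpoint: k1 = f(t_n, u_n); k2 = f(t_n + h/2, u_n + (h/2)·k1); u_{n+1} = u_n + h·k2.
t=0.400000, u=-2.200000:
  k1 = f(0.400000, -2.200000) = -0.052000
  k2 = f(0.535000, -2.207020) = -0.267482
  u ← -2.200000 + 0.27·(-0.267482) = -2.272220
t=0.670000, u=-2.272220:
  k1 = f(0.670000, -2.272220) = -0.545798
  k2 = f(0.805000, -2.345903) = -0.833275
  u ← -2.272220 + 0.27·(-0.833275) = -2.497204
t=0.940000, u=-2.497204:
  k1 = f(0.940000, -2.497204) = -1.204581
  k2 = f(1.075000, -2.659823) = -1.588108
  u ← -2.497204 + 0.27·(-1.588108) = -2.925994
u(1.21) ≈ -2.9260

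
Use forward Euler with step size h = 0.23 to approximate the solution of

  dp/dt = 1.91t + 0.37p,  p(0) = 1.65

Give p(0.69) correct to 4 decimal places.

2.4198

Euler: p_{n+1} = p_n + h·f(t_n, p_n).
t=0.000000, p=1.650000: f=0.610500 → p ← 1.650000 + 0.23·0.610500 = 1.790415
t=0.230000, p=1.790415: f=1.101754 → p ← 1.790415 + 0.23·1.101754 = 2.043818
t=0.460000, p=2.043818: f=1.634813 → p ← 2.043818 + 0.23·1.634813 = 2.419825
p(0.69) ≈ 2.4198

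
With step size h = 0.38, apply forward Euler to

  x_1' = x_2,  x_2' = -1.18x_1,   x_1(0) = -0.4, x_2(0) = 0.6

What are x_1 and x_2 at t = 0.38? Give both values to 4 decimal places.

Euler on (x_1,x_2): x_1_{n+1} = x_1_n + h·x_1', x_2_{n+1} = x_2_n + h·x_2'.
0.000000: (-0.400000, 0.600000); f=(0.600000, 0.472000) → (-0.172000, 0.779360)
(x_1(0.38), x_2(0.38)) ≈ (-0.1720, 0.7794)

-0.1720, 0.7794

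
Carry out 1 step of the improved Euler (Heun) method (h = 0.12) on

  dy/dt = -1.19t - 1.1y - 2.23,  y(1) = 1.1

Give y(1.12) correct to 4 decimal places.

Heun: k1 = f(t_n, y_n); k2 = f(t_n + h, y_n + h·k1); y_{n+1} = y_n + (h/2)·(k1 + k2).
t=1.000000, y=1.100000:
  k1 = f(1.000000, 1.100000) = -4.630000
  k2 = f(1.120000, 0.544400) = -4.161640
  y ← 1.100000 + (0.12/2)·(-4.630000 + (-4.161640)) = 0.572502
y(1.12) ≈ 0.5725

0.5725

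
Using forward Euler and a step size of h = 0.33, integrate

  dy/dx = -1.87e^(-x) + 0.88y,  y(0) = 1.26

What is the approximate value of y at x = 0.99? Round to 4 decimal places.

0.7884

Euler: y_{n+1} = y_n + h·f(x_n, y_n).
x=0.000000, y=1.260000: f=-0.761200 → y ← 1.260000 + 0.33·(-0.761200) = 1.008804
x=0.330000, y=1.008804: f=-0.456640 → y ← 1.008804 + 0.33·(-0.456640) = 0.858113
x=0.660000, y=0.858113: f=-0.211373 → y ← 0.858113 + 0.33·(-0.211373) = 0.788360
y(0.99) ≈ 0.7884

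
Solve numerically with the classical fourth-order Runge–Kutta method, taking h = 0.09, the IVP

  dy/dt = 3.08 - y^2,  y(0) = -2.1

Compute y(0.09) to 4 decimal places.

RK4: k1 = f(t_n, y_n); k2 = f(t_n + h/2, y_n + (h/2)·k1); k3 = f(t_n + h/2, y_n + (h/2)·k2); k4 = f(t_n + h, y_n + h·k3); y_{n+1} = y_n + (h/6)·(k1 + 2k2 + 2k3 + k4).
t=0.000000, y=-2.100000:
  k1 = f(0.000000, -2.100000) = -1.330000
  k2 = f(0.045000, -2.159850) = -1.584952
  k3 = f(0.045000, -2.171323) = -1.634643
  k4 = f(0.090000, -2.247118) = -1.969539
  y ← -2.100000 + (0.09/6)·(k1 + 2k2 + 2k3 + k4) = -2.246081
y(0.09) ≈ -2.2461

-2.2461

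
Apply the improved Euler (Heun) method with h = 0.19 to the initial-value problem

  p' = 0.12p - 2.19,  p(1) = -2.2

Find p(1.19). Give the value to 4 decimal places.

Heun: k1 = f(x_n, p_n); k2 = f(x_n + h, p_n + h·k1); p_{n+1} = p_n + (h/2)·(k1 + k2).
x=1.000000, p=-2.200000:
  k1 = f(1.000000, -2.200000) = -2.454000
  k2 = f(1.190000, -2.666260) = -2.509951
  p ← -2.200000 + (0.19/2)·(-2.454000 + (-2.509951)) = -2.671575
p(1.19) ≈ -2.6716

-2.6716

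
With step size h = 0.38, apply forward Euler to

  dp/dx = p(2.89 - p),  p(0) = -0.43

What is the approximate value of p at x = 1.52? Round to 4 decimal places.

Euler: p_{n+1} = p_n + h·f(x_n, p_n).
x=0.000000, p=-0.430000: f=-1.427600 → p ← -0.430000 + 0.38·(-1.427600) = -0.972488
x=0.380000, p=-0.972488: f=-3.756223 → p ← -0.972488 + 0.38·(-3.756223) = -2.399853
x=0.760000, p=-2.399853: f=-12.694868 → p ← -2.399853 + 0.38·(-12.694868) = -7.223903
x=1.140000, p=-7.223903: f=-73.061850 → p ← -7.223903 + 0.38·(-73.061850) = -34.987406
p(1.52) ≈ -34.9874

-34.9874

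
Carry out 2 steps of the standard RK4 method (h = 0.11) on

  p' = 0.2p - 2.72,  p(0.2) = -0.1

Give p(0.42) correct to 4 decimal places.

-0.7163

RK4: k1 = f(x_n, p_n); k2 = f(x_n + h/2, p_n + (h/2)·k1); k3 = f(x_n + h/2, p_n + (h/2)·k2); k4 = f(x_n + h, p_n + h·k3); p_{n+1} = p_n + (h/6)·(k1 + 2k2 + 2k3 + k4).
x=0.200000, p=-0.100000:
  k1 = f(0.200000, -0.100000) = -2.740000
  k2 = f(0.255000, -0.250700) = -2.770140
  k3 = f(0.255000, -0.252358) = -2.770472
  k4 = f(0.310000, -0.404752) = -2.800950
  p ← -0.100000 + (0.11/6)·(k1 + 2k2 + 2k3 + k4) = -0.404740
x=0.310000, p=-0.404740:
  k1 = f(0.310000, -0.404740) = -2.800948
  k2 = f(0.365000, -0.558792) = -2.831758
  k3 = f(0.365000, -0.560487) = -2.832097
  k4 = f(0.420000, -0.716271) = -2.863254
  p ← -0.404740 + (0.11/6)·(k1 + 2k2 + 2k3 + k4) = -0.716258
p(0.42) ≈ -0.7163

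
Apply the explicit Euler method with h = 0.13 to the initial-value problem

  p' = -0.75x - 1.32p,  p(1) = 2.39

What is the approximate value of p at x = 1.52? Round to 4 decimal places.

Euler: p_{n+1} = p_n + h·f(x_n, p_n).
x=1.000000, p=2.390000: f=-3.904800 → p ← 2.390000 + 0.13·(-3.904800) = 1.882376
x=1.130000, p=1.882376: f=-3.332236 → p ← 1.882376 + 0.13·(-3.332236) = 1.449185
x=1.260000, p=1.449185: f=-2.857925 → p ← 1.449185 + 0.13·(-2.857925) = 1.077655
x=1.390000, p=1.077655: f=-2.465005 → p ← 1.077655 + 0.13·(-2.465005) = 0.757204
p(1.52) ≈ 0.7572

0.7572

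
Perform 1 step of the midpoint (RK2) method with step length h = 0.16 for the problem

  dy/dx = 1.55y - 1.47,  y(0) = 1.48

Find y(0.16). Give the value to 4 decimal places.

Midpoint: k1 = f(x_n, y_n); k2 = f(x_n + h/2, y_n + (h/2)·k1); y_{n+1} = y_n + h·k2.
x=0.000000, y=1.480000:
  k1 = f(0.000000, 1.480000) = 0.824000
  k2 = f(0.080000, 1.545920) = 0.926176
  y ← 1.480000 + 0.16·0.926176 = 1.628188
y(0.16) ≈ 1.6282

1.6282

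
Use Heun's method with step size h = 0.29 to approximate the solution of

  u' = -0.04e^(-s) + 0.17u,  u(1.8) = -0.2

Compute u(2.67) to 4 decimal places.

Heun: k1 = f(s_n, u_n); k2 = f(s_n + h, u_n + h·k1); u_{n+1} = u_n + (h/2)·(k1 + k2).
s=1.800000, u=-0.200000:
  k1 = f(1.800000, -0.200000) = -0.040612
  k2 = f(2.090000, -0.211777) = -0.040950
  u ← -0.200000 + (0.29/2)·(-0.040612 + (-0.040950)) = -0.211826
s=2.090000, u=-0.211826:
  k1 = f(2.090000, -0.211826) = -0.040958
  k2 = f(2.380000, -0.223704) = -0.041732
  u ← -0.211826 + (0.29/2)·(-0.040958 + (-0.041732)) = -0.223816
s=2.380000, u=-0.223816:
  k1 = f(2.380000, -0.223816) = -0.041751
  k2 = f(2.670000, -0.235924) = -0.042877
  u ← -0.223816 + (0.29/2)·(-0.041751 + (-0.042877)) = -0.236088
u(2.67) ≈ -0.2361

-0.2361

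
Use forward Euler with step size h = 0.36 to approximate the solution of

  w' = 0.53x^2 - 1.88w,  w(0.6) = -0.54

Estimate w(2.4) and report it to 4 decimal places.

1.0076

Euler: w_{n+1} = w_n + h·f(x_n, w_n).
x=0.600000, w=-0.540000: f=1.206000 → w ← -0.540000 + 0.36·1.206000 = -0.105840
x=0.960000, w=-0.105840: f=0.687427 → w ← -0.105840 + 0.36·0.687427 = 0.141634
x=1.320000, w=0.141634: f=0.657200 → w ← 0.141634 + 0.36·0.657200 = 0.378226
x=1.680000, w=0.378226: f=0.784807 → w ← 0.378226 + 0.36·0.784807 = 0.660757
x=2.040000, w=0.660757: f=0.963426 → w ← 0.660757 + 0.36·0.963426 = 1.007590
w(2.4) ≈ 1.0076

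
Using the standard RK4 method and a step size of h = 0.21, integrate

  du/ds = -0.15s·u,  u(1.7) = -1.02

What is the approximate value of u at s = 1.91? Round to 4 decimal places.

-0.9636

RK4: k1 = f(s_n, u_n); k2 = f(s_n + h/2, u_n + (h/2)·k1); k3 = f(s_n + h/2, u_n + (h/2)·k2); k4 = f(s_n + h, u_n + h·k3); u_{n+1} = u_n + (h/6)·(k1 + 2k2 + 2k3 + k4).
s=1.700000, u=-1.020000:
  k1 = f(1.700000, -1.020000) = 0.260100
  k2 = f(1.805000, -0.992690) = 0.268771
  k3 = f(1.805000, -0.991779) = 0.268524
  k4 = f(1.910000, -0.963610) = 0.276074
  u ← -1.020000 + (0.21/6)·(k1 + 2k2 + 2k3 + k4) = -0.963623
u(1.91) ≈ -0.9636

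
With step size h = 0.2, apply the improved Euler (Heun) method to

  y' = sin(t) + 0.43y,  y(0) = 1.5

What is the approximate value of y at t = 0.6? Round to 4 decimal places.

2.1292

Heun: k1 = f(t_n, y_n); k2 = f(t_n + h, y_n + h·k1); y_{n+1} = y_n + (h/2)·(k1 + k2).
t=0.000000, y=1.500000:
  k1 = f(0.000000, 1.500000) = 0.645000
  k2 = f(0.200000, 1.629000) = 0.899139
  y ← 1.500000 + (0.2/2)·(0.645000 + 0.899139) = 1.654414
t=0.200000, y=1.654414:
  k1 = f(0.200000, 1.654414) = 0.910067
  k2 = f(0.400000, 1.836427) = 1.179082
  y ← 1.654414 + (0.2/2)·(0.910067 + 1.179082) = 1.863329
t=0.400000, y=1.863329:
  k1 = f(0.400000, 1.863329) = 1.190650
  k2 = f(0.600000, 2.101459) = 1.468270
  y ← 1.863329 + (0.2/2)·(1.190650 + 1.468270) = 2.129221
y(0.6) ≈ 2.1292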